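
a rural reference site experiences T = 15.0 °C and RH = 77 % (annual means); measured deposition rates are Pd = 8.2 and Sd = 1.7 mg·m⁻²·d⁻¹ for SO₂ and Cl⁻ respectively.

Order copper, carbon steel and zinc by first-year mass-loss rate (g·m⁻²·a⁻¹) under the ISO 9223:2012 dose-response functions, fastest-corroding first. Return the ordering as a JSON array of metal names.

copper: T>10 °C ⇒ hinge -0.080·(15.0−10) = -0.4000
  sulphur-dioxide contribution → 0.577 μm/a
  chloride contribution → 0.3945 μm/a
  total first-year rate 0.9714 μm/a
  mass loss = 0.9714 μm/a × 8.96 g/cm³ = 8.704 g·m⁻²·a⁻¹
carbon steel: T>10 °C ⇒ hinge -0.054·(15.0−10) = -0.2700
  sulphur-dioxide contribution → 18.82 μm/a
  chloride contribution → 3.278 μm/a
  total first-year rate 22.1 μm/a
  mass loss = 22.1 μm/a × 7.85 g/cm³ = 173.5 g·m⁻²·a⁻¹
zinc: f(T) = -0.071·(T−10) [T>10 °C] = -0.3550
  sulphur-dioxide contribution → 0.7884 μm/a
  chloride contribution → 0.1569 μm/a
  total first-year rate 0.9453 μm/a
  mass loss = 0.9453 μm/a × 7.14 g/cm³ = 6.75 g·m⁻²·a⁻¹
Ordering by g·m⁻²·a⁻¹: carbon steel (173) > copper (8.7) > zinc (6.75)

["carbon steel", "copper", "zinc"]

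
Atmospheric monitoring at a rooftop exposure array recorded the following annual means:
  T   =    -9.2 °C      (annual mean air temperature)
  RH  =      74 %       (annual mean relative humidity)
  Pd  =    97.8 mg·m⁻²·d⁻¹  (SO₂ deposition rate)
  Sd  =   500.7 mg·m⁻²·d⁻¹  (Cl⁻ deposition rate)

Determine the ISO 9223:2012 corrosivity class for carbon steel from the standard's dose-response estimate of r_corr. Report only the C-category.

C3

carbon steel: temperature factor f = +0.150·(-19.2) = -2.8800
  Pd branch = 1.77·Pd^0.52·e^(0.02·RH+f) = 4.731 μm/a
  Cl⁻ term: 0.102·500.7^0.62·exp(0.033·74+0.04·-9.2) = 38.29
  sum: 4.731 + 38.29 → r_corr = 43.02 μm/a
43 μm/a falls in (25, 50] for carbon steel → category C3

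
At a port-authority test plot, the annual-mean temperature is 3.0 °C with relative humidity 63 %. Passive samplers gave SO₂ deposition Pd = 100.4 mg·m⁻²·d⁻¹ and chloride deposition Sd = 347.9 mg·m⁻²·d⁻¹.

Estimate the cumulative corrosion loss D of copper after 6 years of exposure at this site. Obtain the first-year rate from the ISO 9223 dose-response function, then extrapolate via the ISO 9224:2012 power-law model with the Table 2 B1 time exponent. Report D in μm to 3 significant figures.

D(6) = 2.83 μm

copper: f(T) = +0.126·(T−10) [T≤10 °C] = -0.8820
  Pd branch = 0.0053·Pd^0.26·e^(0.059·RH+f) = 0.2992 μm/a
  Cl⁻ term: 0.01025·347.9^0.27·exp(0.036·63+0.049·3.0) = 0.5568
  r_corr = 0.2992 + 0.5568 = 0.856 μm/a
Power-law: D(6) = r_corr · 6^0.667
  D(6) = 0.856 × 6^0.667 = 0.856 × 3.304 = 2.828 μm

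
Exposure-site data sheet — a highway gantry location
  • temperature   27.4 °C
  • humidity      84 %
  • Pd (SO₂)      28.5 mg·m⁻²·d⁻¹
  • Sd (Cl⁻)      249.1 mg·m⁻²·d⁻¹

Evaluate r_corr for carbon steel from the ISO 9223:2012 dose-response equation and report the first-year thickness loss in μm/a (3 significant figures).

carbon steel: f(T) = -0.054·(T−10) [T>10 °C] = -0.9396
  sulphur-dioxide contribution → 21.19 μm/a
  chloride contribution → 149.3 μm/a
  total first-year rate 170.5 μm/a

r_corr = 171 μm/a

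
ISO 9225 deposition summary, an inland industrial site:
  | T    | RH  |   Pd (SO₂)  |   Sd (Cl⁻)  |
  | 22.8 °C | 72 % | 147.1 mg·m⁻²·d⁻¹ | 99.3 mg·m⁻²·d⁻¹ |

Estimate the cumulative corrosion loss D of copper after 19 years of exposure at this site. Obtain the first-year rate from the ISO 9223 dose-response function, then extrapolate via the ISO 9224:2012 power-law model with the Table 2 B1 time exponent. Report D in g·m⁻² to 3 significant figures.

copper: f(T) = -0.080·(T−10) [T>10 °C] = -1.0240
  SO₂ term: 0.0053·147.1^0.26·exp(0.059·72-1.0240) = 0.4876
  Sd branch = 0.01025·Sd^0.27·e^(0.036·RH+0.049·T) = 1.448 μm/a
  sum: 0.4876 + 1.448 → r_corr = 1.936 μm/a
Power-law: D(19) = r_corr · 19^0.667
  D(19) = 1.936 × 19^0.667 = 1.936 × 7.127 = 13.8 μm
  Mass loss = 13.8 μm × 8.96 g/cm³ = 123.6 g·m⁻²

D(19) = 124 g·m⁻²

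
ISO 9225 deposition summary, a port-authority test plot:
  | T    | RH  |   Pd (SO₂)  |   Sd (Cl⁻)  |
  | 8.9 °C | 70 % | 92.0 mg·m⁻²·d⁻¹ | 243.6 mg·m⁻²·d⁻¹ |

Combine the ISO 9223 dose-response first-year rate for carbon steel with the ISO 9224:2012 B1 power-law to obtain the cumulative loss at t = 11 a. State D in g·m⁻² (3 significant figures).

carbon steel: T≤10 °C ⇒ hinge +0.150·(8.9−10) = -0.1650
  SO₂ term: 1.77·92.0^0.52·exp(0.02·70-0.1650) = 63.9
  Sd branch = 0.102·Sd^0.62·e^(0.033·RH+0.04·T) = 44.28 μm/a
  sum: 63.9 + 44.28 → r_corr = 108.2 μm/a
Power-law: D(11) = r_corr · 11^0.523
  D(11) = 108.2 × 11^0.523 = 108.2 × 3.505 = 379.1 μm
  Mass loss = 379.1 μm × 7.85 g/cm³ = 2976 g·m⁻²

D(11) = 2.98e+03 g·m⁻²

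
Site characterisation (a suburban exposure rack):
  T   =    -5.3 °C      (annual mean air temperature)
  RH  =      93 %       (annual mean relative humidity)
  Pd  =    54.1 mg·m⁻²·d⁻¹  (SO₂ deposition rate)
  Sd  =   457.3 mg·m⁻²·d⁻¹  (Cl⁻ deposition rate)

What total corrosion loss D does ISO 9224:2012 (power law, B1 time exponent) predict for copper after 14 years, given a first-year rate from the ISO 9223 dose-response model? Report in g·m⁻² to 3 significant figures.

copper: f(T) = +0.126·(T−10) [T≤10 °C] = -1.9278
  sulphur-dioxide contribution → 0.5256 μm/a
  chloride contribution → 1.175 μm/a
  ⇒ r_corr(copper) = 1.701 μm/a
Long-term exponent b (ISO 9224 Table 2, B1) = 0.667
  D(14) = 1.701 × 14^0.667 = 1.701 × 5.814 = 9.89 μm
  Mass loss = 9.89 μm × 8.96 g/cm³ = 88.61 g·m⁻²

D(14) = 88.6 g·m⁻²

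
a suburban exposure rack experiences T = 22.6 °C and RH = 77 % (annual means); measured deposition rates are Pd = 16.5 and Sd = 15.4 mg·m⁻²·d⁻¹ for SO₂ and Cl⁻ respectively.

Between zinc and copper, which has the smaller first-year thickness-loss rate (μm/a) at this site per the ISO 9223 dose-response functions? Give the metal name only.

zinc: f(T) = -0.071·(T−10) [T>10 °C] = -0.8946
  SO₂ term: 0.0129·16.5^0.44·exp(0.046·77-0.8946) = 0.6252
  Cl⁻ term: 0.0175·15.4^0.57·exp(0.008·77+0.085·22.6) = 1.051
  r_corr = 0.6252 + 1.051 = 1.677 μm/a
copper: temperature factor f = -0.080·(12.6) = -1.0080
  SO₂ term: 0.0053·16.5^0.26·exp(0.059·77-1.0080) = 0.3767
  Cl⁻ term: 0.01025·15.4^0.27·exp(0.036·77+0.049·22.6) = 1.038
  sum: 0.3767 + 1.038 → r_corr = 1.415 μm/a
Ordering by μm/a: zinc (1.68) > copper (1.41)

copper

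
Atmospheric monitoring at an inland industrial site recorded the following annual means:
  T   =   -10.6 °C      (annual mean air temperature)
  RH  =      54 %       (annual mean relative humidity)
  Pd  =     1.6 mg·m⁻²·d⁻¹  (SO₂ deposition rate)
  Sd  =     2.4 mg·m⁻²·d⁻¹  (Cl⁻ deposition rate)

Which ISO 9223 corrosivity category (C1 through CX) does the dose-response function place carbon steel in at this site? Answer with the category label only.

C1

carbon steel: f(T) = +0.150·(T−10) [T≤10 °C] = -3.0900
  Pd branch = 1.77·Pd^0.52·e^(0.02·RH+f) = 0.3028 μm/a
  Cl⁻ term: 0.102·2.4^0.62·exp(0.033·54+0.04·-10.6) = 0.6825
  sum: 0.3028 + 0.6825 → r_corr = 0.9853 μm/a
Category bounds: 0…1.3 μm/a bracket r_corr ⇒ C1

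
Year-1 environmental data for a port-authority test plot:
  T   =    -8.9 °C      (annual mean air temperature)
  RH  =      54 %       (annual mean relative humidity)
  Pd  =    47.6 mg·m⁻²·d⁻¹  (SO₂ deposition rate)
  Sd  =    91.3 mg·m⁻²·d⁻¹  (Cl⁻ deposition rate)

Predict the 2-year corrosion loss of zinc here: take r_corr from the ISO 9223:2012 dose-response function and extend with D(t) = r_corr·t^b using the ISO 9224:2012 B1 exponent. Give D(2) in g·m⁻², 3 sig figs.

D(2) = 7.26 g·m⁻²

zinc: f(T) = +0.038·(T−10) [T≤10 °C] = -0.7182
  Pd branch = 0.0129·Pd^0.44·e^(0.046·RH+f) = 0.4127 μm/a
  Sd branch = 0.0175·Sd^0.57·e^(0.008·RH+0.085·T) = 0.1658 μm/a
  sum: 0.4127 + 0.1658 → r_corr = 0.5785 μm/a
Long-term exponent b (ISO 9224 Table 2, B1) = 0.813
  D(2) = 0.5785 × 2^0.813 = 0.5785 × 1.757 = 1.016 μm
  Mass loss = 1.016 μm × 7.14 g/cm³ = 7.256 g·m⁻²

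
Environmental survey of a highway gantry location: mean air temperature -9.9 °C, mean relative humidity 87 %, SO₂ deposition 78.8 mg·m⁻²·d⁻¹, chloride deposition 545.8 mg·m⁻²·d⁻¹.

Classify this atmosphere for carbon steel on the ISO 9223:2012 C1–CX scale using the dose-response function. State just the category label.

C4

carbon steel: f(T) = +0.150·(T−10) [T≤10 °C] = -2.9850
  Pd branch = 1.77·Pd^0.52·e^(0.02·RH+f) = 4.937 μm/a
  Cl⁻ term: 0.102·545.8^0.62·exp(0.033·87+0.04·-9.9) = 60.32
  r_corr = 4.937 + 60.32 = 65.25 μm/a
ISO 9223 Table 2 (carbon steel): 50 < 65.3 ≤ 80 μm/a ⇒ C4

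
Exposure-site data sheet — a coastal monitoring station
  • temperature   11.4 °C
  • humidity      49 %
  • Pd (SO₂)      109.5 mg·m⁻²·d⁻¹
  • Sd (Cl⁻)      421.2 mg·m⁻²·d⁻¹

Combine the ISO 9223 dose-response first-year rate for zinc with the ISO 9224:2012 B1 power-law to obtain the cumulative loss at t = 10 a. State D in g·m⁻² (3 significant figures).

D(10) = 140 g·m⁻²

zinc: f(T) = -0.071·(T−10) [T>10 °C] = -0.0994
  sulphur-dioxide contribution → 0.8783 μm/a
  chloride contribution → 2.138 μm/a
  total first-year rate 3.017 μm/a
Power-law: D(10) = r_corr · 10^0.813
  D(10) = 3.017 × 10^0.813 = 3.017 × 6.501 = 19.61 μm
  Mass loss = 19.61 μm × 7.14 g/cm³ = 140 g·m⁻²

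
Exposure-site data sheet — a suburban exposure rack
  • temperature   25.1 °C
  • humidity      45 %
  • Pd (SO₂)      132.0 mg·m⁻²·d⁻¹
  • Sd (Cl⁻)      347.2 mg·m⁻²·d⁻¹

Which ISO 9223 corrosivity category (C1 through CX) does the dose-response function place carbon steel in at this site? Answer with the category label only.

C4

carbon steel: temperature factor f = -0.054·(15.1) = -0.8154
  sulphur-dioxide contribution → 24.4 μm/a
  chloride contribution → 46.21 μm/a
  ⇒ r_corr(carbon steel) = 70.61 μm/a
ISO 9223 Table 2 (carbon steel): 50 < 70.6 ≤ 80 μm/a ⇒ C4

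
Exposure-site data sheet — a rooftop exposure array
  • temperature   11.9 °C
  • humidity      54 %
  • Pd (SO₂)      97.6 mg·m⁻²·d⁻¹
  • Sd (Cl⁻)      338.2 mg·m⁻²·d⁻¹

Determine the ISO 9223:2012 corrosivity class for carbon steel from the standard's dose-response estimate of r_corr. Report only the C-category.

C5

carbon steel: f(T) = -0.054·(T−10) [T>10 °C] = -0.1026
  sulphur-dioxide contribution → 50.93 μm/a
  chloride contribution → 36.08 μm/a
  total first-year rate 87.01 μm/a
Category bounds: 80…200 μm/a bracket r_corr ⇒ C5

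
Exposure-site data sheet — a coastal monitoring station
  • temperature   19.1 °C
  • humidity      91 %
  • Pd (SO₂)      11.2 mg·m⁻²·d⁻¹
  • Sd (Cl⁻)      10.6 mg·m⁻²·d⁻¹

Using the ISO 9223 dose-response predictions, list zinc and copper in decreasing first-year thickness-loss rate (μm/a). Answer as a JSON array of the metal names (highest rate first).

["copper", "zinc"]

zinc: f(T) = -0.071·(T−10) [T>10 °C] = -0.6461
  Pd branch = 0.0129·Pd^0.44·e^(0.046·RH+f) = 1.287 μm/a
  Cl⁻ term: 0.0175·10.6^0.57·exp(0.008·91+0.085·19.1) = 0.7058
  sum: 1.287 + 0.7058 → r_corr = 1.993 μm/a
copper: T>10 °C ⇒ hinge -0.080·(19.1−10) = -0.7280
  Pd branch = 0.0053·Pd^0.26·e^(0.059·RH+f) = 1.03 μm/a
  Sd branch = 0.01025·Sd^0.27·e^(0.036·RH+0.049·T) = 1.308 μm/a
  r_corr = 1.03 + 1.308 = 2.338 μm/a
Ordering by μm/a: copper (2.34) > zinc (1.99)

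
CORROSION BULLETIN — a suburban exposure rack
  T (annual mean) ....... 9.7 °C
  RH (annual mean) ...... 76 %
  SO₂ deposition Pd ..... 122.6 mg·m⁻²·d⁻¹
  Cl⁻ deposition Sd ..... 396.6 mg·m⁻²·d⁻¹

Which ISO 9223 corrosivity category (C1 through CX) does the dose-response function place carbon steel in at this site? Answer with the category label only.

carbon steel: T≤10 °C ⇒ hinge +0.150·(9.7−10) = -0.0450
  Pd branch = 1.77·Pd^0.52·e^(0.02·RH+f) = 94.31 μm/a
  Sd branch = 0.102·Sd^0.62·e^(0.033·RH+0.04·T) = 75.39 μm/a
  sum: 94.31 + 75.39 → r_corr = 169.7 μm/a
170 μm/a falls in (80, 200] for carbon steel → category C5

C5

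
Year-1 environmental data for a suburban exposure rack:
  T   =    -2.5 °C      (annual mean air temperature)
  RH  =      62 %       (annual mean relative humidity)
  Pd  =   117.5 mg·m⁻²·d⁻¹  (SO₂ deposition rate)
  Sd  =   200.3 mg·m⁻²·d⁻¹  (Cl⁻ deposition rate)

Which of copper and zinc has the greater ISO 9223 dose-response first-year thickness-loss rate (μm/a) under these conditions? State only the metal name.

zinc

copper: temperature factor f = +0.126·(-12.5) = -1.5750
  SO₂ term: 0.0053·117.5^0.26·exp(0.059·62-1.5750) = 0.1469
  Sd branch = 0.01025·Sd^0.27·e^(0.036·RH+0.049·T) = 0.3534 μm/a
  r_corr = 0.1469 + 0.3534 = 0.5004 μm/a
zinc: temperature factor f = +0.038·(-12.5) = -0.4750
  SO₂ term: 0.0129·117.5^0.44·exp(0.046·62-0.4750) = 1.132
  Sd branch = 0.0175·Sd^0.57·e^(0.008·RH+0.085·T) = 0.4766 μm/a
  r_corr = 1.132 + 0.4766 = 1.608 μm/a
Ordering by μm/a: zinc (1.61) > copper (0.5)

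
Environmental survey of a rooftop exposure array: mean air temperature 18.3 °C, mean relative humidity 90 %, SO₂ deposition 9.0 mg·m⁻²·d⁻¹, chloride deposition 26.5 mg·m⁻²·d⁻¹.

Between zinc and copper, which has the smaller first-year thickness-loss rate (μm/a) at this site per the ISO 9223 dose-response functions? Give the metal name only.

zinc: temperature factor f = -0.071·(8.3) = -0.5893
  sulphur-dioxide contribution → 1.182 μm/a
  chloride contribution → 1.103 μm/a
  total first-year rate 2.285 μm/a
copper: T>10 °C ⇒ hinge -0.080·(18.3−10) = -0.6640
  sulphur-dioxide contribution → 0.9775 μm/a
  chloride contribution → 1.554 μm/a
  total first-year rate 2.532 μm/a
Ordering by μm/a: copper (2.53) > zinc (2.28)

zinc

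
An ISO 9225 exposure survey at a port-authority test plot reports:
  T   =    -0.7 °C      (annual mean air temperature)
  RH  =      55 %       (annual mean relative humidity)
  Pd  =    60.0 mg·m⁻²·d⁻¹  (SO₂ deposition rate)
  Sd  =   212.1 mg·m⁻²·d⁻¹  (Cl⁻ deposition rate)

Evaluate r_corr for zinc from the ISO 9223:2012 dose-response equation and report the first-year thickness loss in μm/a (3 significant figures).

r_corr = 1.20 μm/a

zinc: f(T) = +0.038·(T−10) [T≤10 °C] = -0.4066
  sulphur-dioxide contribution → 0.6534 μm/a
  chloride contribution → 0.5425 μm/a
  ⇒ r_corr(zinc) = 1.196 μm/a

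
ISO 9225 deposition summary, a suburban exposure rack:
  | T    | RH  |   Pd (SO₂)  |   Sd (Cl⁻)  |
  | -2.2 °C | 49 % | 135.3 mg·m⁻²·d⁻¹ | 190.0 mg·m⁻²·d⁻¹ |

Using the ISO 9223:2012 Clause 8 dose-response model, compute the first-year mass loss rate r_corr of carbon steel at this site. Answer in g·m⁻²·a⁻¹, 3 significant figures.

carbon steel: temperature factor f = +0.150·(-12.2) = -1.8300
  Pd branch = 1.77·Pd^0.52·e^(0.02·RH+f) = 9.707 μm/a
  Sd branch = 0.102·Sd^0.62·e^(0.033·RH+0.04·T) = 12.17 μm/a
  sum: 9.707 + 12.17 → r_corr = 21.88 μm/a
Convert to mass loss: 21.88 μm/a × 7.85 g/cm³ = 171.8 g·m⁻²·a⁻¹

r_corr = 172 g·m⁻²·a⁻¹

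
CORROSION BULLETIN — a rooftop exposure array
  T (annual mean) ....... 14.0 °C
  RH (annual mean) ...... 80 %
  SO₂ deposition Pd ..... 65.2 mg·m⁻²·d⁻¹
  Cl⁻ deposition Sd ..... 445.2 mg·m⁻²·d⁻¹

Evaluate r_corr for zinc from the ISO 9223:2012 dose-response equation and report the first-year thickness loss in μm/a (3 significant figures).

r_corr = 5.95 μm/a

zinc: T>10 °C ⇒ hinge -0.071·(14.0−10) = -0.2840
  SO₂ term: 0.0129·65.2^0.44·exp(0.046·80-0.2840) = 2.419
  Sd branch = 0.0175·Sd^0.57·e^(0.008·RH+0.085·T) = 3.528 μm/a
  r_corr = 2.419 + 3.528 = 5.947 μm/a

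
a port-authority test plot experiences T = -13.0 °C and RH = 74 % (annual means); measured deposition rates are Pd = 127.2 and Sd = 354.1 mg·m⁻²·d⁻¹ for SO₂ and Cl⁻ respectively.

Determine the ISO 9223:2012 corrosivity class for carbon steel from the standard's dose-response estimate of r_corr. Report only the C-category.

C3

carbon steel: T≤10 °C ⇒ hinge +0.150·(-13.0−10) = -3.4500
  SO₂ term: 1.77·127.2^0.52·exp(0.02·74-3.4500) = 3.067
  Cl⁻ term: 0.102·354.1^0.62·exp(0.033·74+0.04·-13.0) = 26.53
  r_corr = 3.067 + 26.53 = 29.6 μm/a
ISO 9223 Table 2 (carbon steel): 25 < 29.6 ≤ 50 μm/a ⇒ C3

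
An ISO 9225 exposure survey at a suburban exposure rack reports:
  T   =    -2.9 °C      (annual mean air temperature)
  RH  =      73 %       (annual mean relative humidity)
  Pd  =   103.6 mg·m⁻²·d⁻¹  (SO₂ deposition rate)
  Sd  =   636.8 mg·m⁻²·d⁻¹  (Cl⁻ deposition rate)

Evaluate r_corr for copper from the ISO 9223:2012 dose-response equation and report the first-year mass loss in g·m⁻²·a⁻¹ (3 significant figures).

r_corr = 8.62 g·m⁻²·a⁻¹

copper: T≤10 °C ⇒ hinge +0.126·(-2.9−10) = -1.6254
  Pd branch = 0.0053·Pd^0.26·e^(0.059·RH+f) = 0.2587 μm/a
  Cl⁻ term: 0.01025·636.8^0.27·exp(0.036·73+0.049·-2.9) = 0.7037
  sum: 0.2587 + 0.7037 → r_corr = 0.9625 μm/a
Convert to mass loss: 0.9625 μm/a × 8.96 g/cm³ = 8.624 g·m⁻²·a⁻¹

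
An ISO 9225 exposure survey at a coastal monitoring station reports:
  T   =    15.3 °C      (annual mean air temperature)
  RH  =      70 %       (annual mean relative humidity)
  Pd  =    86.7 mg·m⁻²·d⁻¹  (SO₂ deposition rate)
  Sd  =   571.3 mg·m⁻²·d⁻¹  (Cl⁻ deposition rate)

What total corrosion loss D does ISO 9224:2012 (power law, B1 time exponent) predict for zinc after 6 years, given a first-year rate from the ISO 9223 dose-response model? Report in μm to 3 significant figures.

zinc: temperature factor f = -0.071·(5.3) = -0.3763
  sulphur-dioxide contribution → 1.579 μm/a
  chloride contribution → 4.192 μm/a
  total first-year rate 5.771 μm/a
ISO 9224: D(t) = r_corr · t^b with b = 0.813 (zinc, B1)
  D(6) = 5.771 × 6^0.813 = 5.771 × 4.292 = 24.77 μm

D(6) = 24.8 μm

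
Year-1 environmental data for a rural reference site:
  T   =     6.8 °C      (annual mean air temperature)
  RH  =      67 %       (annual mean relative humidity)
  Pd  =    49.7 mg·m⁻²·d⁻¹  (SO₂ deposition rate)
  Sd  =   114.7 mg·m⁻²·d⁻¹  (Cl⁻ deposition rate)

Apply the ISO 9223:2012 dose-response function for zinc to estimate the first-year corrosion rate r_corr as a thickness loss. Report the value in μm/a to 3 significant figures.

r_corr = 2.18 μm/a

zinc: T≤10 °C ⇒ hinge +0.038·(6.8−10) = -0.1216
  sulphur-dioxide contribution → 1.389 μm/a
  chloride contribution → 0.7958 μm/a
  total first-year rate 2.185 μm/a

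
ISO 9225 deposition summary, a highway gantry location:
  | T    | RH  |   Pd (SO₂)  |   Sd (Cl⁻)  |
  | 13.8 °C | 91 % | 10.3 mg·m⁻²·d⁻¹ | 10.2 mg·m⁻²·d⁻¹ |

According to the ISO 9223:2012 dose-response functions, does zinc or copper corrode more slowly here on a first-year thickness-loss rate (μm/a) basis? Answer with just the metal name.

zinc: temperature factor f = -0.071·(3.8) = -0.2698
  SO₂ term: 0.0129·10.3^0.44·exp(0.046·91-0.2698) = 1.807
  Cl⁻ term: 0.0175·10.2^0.57·exp(0.008·91+0.085·13.8) = 0.4401
  r_corr = 1.807 + 0.4401 = 2.247 μm/a
copper: temperature factor f = -0.080·(3.8) = -0.3040
  SO₂ term: 0.0053·10.3^0.26·exp(0.059·91-0.3040) = 1.539
  Sd branch = 0.01025·Sd^0.27·e^(0.036·RH+0.049·T) = 0.9988 μm/a
  r_corr = 1.539 + 0.9988 = 2.538 μm/a
Ordering by μm/a: copper (2.54) > zinc (2.25)

zinc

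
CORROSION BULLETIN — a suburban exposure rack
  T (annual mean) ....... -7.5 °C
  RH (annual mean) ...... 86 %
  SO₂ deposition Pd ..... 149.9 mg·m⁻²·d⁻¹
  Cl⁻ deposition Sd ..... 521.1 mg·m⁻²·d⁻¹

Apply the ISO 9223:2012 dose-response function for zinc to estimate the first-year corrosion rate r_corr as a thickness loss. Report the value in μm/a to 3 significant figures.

zinc: temperature factor f = +0.038·(-17.5) = -0.6650
  SO₂ term: 0.0129·149.9^0.44·exp(0.046·86-0.6650) = 3.142
  Sd branch = 0.0175·Sd^0.57·e^(0.008·RH+0.085·T) = 0.6511 μm/a
  r_corr = 3.142 + 0.6511 = 3.793 μm/a

r_corr = 3.79 μm/a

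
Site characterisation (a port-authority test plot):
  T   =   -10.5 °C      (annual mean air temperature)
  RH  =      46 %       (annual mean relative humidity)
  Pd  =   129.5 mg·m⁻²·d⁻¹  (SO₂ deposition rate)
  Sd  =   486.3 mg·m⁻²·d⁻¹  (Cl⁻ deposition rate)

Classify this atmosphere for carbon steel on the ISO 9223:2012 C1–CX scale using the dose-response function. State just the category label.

carbon steel: f(T) = +0.150·(T−10) [T≤10 °C] = -3.0750
  Pd branch = 1.77·Pd^0.52·e^(0.02·RH+f) = 2.573 μm/a
  Sd branch = 0.102·Sd^0.62·e^(0.033·RH+0.04·T) = 14.17 μm/a
  r_corr = 2.573 + 14.17 = 16.74 μm/a
Category bounds: 1.3…25 μm/a bracket r_corr ⇒ C2

C2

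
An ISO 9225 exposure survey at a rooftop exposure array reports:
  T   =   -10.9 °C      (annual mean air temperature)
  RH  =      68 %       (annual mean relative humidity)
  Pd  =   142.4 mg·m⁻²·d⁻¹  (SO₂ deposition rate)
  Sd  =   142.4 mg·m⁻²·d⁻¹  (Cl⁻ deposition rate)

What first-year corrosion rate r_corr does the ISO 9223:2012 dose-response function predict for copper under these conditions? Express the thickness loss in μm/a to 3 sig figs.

copper: T≤10 °C ⇒ hinge +0.126·(-10.9−10) = -2.6334
  SO₂ term: 0.0053·142.4^0.26·exp(0.059·68-2.6334) = 0.07637
  Cl⁻ term: 0.01025·142.4^0.27·exp(0.036·68+0.049·-10.9) = 0.2651
  sum: 0.07637 + 0.2651 → r_corr = 0.3414 μm/a

r_corr = 0.341 μm/a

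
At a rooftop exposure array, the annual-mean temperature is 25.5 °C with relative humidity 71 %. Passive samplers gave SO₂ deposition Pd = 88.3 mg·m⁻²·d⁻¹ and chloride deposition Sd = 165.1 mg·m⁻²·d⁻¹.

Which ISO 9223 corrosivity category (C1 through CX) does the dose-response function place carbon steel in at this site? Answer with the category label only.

carbon steel: temperature factor f = -0.054·(15.5) = -0.8370
  Pd branch = 1.77·Pd^0.52·e^(0.02·RH+f) = 32.59 μm/a
  Cl⁻ term: 0.102·165.1^0.62·exp(0.033·71+0.04·25.5) = 69.85
  r_corr = 32.59 + 69.85 = 102.4 μm/a
ISO 9223 Table 2 (carbon steel): 80 < 102 ≤ 200 μm/a ⇒ C5

C5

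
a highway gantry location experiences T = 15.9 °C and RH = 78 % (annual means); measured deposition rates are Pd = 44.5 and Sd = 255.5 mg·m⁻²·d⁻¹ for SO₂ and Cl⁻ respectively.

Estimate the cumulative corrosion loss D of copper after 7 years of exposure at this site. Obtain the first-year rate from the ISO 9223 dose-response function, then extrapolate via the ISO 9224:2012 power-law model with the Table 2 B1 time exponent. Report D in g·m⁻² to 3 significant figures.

copper: temperature factor f = -0.080·(5.9) = -0.4720
  sulphur-dioxide contribution → 0.8841 μm/a
  chloride contribution → 1.654 μm/a
  ⇒ r_corr(copper) = 2.538 μm/a
Power-law: D(7) = r_corr · 7^0.667
  D(7) = 2.538 × 7^0.667 = 2.538 × 3.662 = 9.294 μm
  Mass loss = 9.294 μm × 8.96 g/cm³ = 83.28 g·m⁻²

D(7) = 83.3 g·m⁻²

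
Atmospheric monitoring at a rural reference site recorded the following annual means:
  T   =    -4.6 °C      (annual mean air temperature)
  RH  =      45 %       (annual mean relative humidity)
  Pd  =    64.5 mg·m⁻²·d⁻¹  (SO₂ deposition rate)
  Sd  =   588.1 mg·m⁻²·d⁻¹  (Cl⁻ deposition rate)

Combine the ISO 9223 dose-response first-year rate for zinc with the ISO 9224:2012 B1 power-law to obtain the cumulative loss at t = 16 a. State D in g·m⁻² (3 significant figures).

D(16) = 68.7 g·m⁻²

zinc: f(T) = +0.038·(T−10) [T≤10 °C] = -0.5548
  SO₂ term: 0.0129·64.5^0.44·exp(0.046·45-0.5548) = 0.3671
  Cl⁻ term: 0.0175·588.1^0.57·exp(0.008·45+0.085·-4.6) = 0.6429
  sum: 0.3671 + 0.6429 → r_corr = 1.01 μm/a
Long-term exponent b (ISO 9224 Table 2, B1) = 0.813
  D(16) = 1.01 × 16^0.813 = 1.01 × 9.527 = 9.623 μm
  Mass loss = 9.623 μm × 7.14 g/cm³ = 68.71 g·m⁻²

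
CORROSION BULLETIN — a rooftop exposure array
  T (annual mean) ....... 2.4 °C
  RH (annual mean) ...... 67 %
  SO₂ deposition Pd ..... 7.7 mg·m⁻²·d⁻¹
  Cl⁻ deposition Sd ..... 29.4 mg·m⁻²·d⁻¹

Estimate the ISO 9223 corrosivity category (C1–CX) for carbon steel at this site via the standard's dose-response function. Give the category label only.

C2

carbon steel: temperature factor f = +0.150·(-7.6) = -1.1400
  Pd branch = 1.77·Pd^0.52·e^(0.02·RH+f) = 6.249 μm/a
  Sd branch = 0.102·Sd^0.62·e^(0.033·RH+0.04·T) = 8.335 μm/a
  r_corr = 6.249 + 8.335 = 14.58 μm/a
Category bounds: 1.3…25 μm/a bracket r_corr ⇒ C2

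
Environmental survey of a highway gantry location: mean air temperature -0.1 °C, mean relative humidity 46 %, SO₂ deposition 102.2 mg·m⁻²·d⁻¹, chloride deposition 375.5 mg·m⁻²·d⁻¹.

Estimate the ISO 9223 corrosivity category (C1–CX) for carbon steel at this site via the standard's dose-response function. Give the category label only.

C3

carbon steel: temperature factor f = +0.150·(-10.1) = -1.5150
  SO₂ term: 1.77·102.2^0.52·exp(0.02·46-1.5150) = 10.83
  Cl⁻ term: 0.102·375.5^0.62·exp(0.033·46+0.04·-0.1) = 18.3
  sum: 10.83 + 18.3 → r_corr = 29.12 μm/a
ISO 9223 Table 2 (carbon steel): 25 < 29.1 ≤ 50 μm/a ⇒ C3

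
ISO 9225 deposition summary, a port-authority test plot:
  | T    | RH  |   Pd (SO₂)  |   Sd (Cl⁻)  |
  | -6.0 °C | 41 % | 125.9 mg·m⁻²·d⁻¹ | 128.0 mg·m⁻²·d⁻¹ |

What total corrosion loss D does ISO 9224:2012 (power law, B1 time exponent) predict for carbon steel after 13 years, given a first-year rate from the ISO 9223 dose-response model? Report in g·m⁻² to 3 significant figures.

carbon steel: T≤10 °C ⇒ hinge +0.150·(-6.0−10) = -2.4000
  SO₂ term: 1.77·125.9^0.52·exp(0.02·41-2.4000) = 4.506
  Cl⁻ term: 0.102·128.0^0.62·exp(0.033·41+0.04·-6.0) = 6.287
  sum: 4.506 + 6.287 → r_corr = 10.79 μm/a
Long-term exponent b (ISO 9224 Table 2, B1) = 0.523
  D(13) = 10.79 × 13^0.523 = 10.79 × 3.825 = 41.28 μm
  Mass loss = 41.28 μm × 7.85 g/cm³ = 324 g·m⁻²

D(13) = 324 g·m⁻²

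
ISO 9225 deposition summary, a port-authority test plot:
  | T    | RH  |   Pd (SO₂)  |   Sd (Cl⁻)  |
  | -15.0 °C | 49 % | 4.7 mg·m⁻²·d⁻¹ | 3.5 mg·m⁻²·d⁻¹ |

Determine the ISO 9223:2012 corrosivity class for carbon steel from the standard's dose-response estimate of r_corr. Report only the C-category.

C1

carbon steel: temperature factor f = +0.150·(-25.0) = -3.7500
  SO₂ term: 1.77·4.7^0.52·exp(0.02·49-3.7500) = 0.248
  Cl⁻ term: 0.102·3.5^0.62·exp(0.033·49+0.04·-15.0) = 0.6132
  r_corr = 0.248 + 0.6132 = 0.8612 μm/a
Category bounds: 0…1.3 μm/a bracket r_corr ⇒ C1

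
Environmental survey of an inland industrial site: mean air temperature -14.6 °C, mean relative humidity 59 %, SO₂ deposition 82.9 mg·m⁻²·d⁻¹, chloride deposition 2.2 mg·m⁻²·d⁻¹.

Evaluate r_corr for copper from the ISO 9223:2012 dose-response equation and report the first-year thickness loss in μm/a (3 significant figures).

r_corr = 0.0763 μm/a

copper: T≤10 °C ⇒ hinge +0.126·(-14.6−10) = -3.0996
  SO₂ term: 0.0053·82.9^0.26·exp(0.059·59-3.0996) = 0.02448
  Cl⁻ term: 0.01025·2.2^0.27·exp(0.036·59+0.049·-14.6) = 0.05187
  sum: 0.02448 + 0.05187 → r_corr = 0.07635 μm/a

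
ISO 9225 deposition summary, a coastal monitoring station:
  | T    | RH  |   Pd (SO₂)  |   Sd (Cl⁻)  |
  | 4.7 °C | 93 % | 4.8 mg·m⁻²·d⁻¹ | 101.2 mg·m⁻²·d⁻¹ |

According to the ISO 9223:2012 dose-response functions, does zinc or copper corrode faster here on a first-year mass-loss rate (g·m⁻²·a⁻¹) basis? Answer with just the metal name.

zinc: temperature factor f = +0.038·(-5.3) = -0.2014
  sulphur-dioxide contribution → 1.516 μm/a
  chloride contribution → 0.7631 μm/a
  total first-year rate 2.279 μm/a
  mass loss = 2.279 μm/a × 7.14 g/cm³ = 16.28 g·m⁻²·a⁻¹
copper: f(T) = +0.126·(T−10) [T≤10 °C] = -0.6678
  sulphur-dioxide contribution → 0.9871 μm/a
  chloride contribution → 1.277 μm/a
  ⇒ r_corr(copper) = 2.264 μm/a
  mass loss = 2.264 μm/a × 8.96 g/cm³ = 20.29 g·m⁻²·a⁻¹
Ordering by g·m⁻²·a⁻¹: copper (20.3) > zinc (16.3)

copper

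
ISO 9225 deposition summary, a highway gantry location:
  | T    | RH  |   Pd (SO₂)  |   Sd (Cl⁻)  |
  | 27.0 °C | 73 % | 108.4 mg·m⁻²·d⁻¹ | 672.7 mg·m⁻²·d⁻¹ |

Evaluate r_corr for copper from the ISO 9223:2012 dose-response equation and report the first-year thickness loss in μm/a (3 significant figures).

copper: T>10 °C ⇒ hinge -0.080·(27.0−10) = -1.3600
  Pd branch = 0.0053·Pd^0.26·e^(0.059·RH+f) = 0.3414 μm/a
  Sd branch = 0.01025·Sd^0.27·e^(0.036·RH+0.049·T) = 3.091 μm/a
  sum: 0.3414 + 3.091 → r_corr = 3.433 μm/a

r_corr = 3.43 μm/a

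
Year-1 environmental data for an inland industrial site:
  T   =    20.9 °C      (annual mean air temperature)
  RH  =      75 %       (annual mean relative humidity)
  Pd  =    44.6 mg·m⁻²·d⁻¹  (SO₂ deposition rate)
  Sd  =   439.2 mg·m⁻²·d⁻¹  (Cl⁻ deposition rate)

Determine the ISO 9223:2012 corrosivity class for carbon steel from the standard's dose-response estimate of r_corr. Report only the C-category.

C5

carbon steel: temperature factor f = -0.054·(10.9) = -0.5886
  sulphur-dioxide contribution → 31.73 μm/a
  chloride contribution → 121.6 μm/a
  total first-year rate 153.3 μm/a
ISO 9223 Table 2 (carbon steel): 80 < 153 ≤ 200 μm/a ⇒ C5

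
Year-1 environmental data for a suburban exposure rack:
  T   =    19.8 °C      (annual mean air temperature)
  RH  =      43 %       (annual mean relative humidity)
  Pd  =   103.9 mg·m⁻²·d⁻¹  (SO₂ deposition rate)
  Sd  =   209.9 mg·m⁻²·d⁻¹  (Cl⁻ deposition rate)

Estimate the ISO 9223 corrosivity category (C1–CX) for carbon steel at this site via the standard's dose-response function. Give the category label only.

carbon steel: f(T) = -0.054·(T−10) [T>10 °C] = -0.5292
  sulphur-dioxide contribution → 27.56 μm/a
  chloride contribution → 25.61 μm/a
  ⇒ r_corr(carbon steel) = 53.17 μm/a
ISO 9223 Table 2 (carbon steel): 50 < 53.2 ≤ 80 μm/a ⇒ C4

C4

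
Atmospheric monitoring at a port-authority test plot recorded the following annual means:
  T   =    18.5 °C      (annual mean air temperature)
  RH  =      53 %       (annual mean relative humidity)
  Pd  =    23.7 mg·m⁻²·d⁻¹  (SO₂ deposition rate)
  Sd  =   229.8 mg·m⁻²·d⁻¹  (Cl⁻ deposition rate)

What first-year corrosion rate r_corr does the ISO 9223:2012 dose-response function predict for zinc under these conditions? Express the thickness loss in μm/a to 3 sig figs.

zinc: temperature factor f = -0.071·(8.5) = -0.6035
  Pd branch = 0.0129·Pd^0.44·e^(0.046·RH+f) = 0.3252 μm/a
  Sd branch = 0.0175·Sd^0.57·e^(0.008·RH+0.085·T) = 2.858 μm/a
  sum: 0.3252 + 2.858 → r_corr = 3.183 μm/a

r_corr = 3.18 μm/a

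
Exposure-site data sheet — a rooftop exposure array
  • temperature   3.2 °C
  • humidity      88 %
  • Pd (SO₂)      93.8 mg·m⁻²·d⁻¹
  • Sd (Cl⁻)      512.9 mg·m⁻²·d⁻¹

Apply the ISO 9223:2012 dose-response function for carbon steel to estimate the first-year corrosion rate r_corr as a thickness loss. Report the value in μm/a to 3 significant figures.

r_corr = 141 μm/a

carbon steel: temperature factor f = +0.150·(-6.8) = -1.0200
  sulphur-dioxide contribution → 39.35 μm/a
  chloride contribution → 101.3 μm/a
  total first-year rate 140.6 μm/a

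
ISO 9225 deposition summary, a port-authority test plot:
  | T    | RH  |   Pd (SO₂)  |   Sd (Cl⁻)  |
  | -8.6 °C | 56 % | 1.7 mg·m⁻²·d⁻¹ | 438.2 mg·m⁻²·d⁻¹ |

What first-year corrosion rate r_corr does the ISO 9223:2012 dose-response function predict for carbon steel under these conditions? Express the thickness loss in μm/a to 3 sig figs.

carbon steel: T≤10 °C ⇒ hinge +0.150·(-8.6−10) = -2.7900
  SO₂ term: 1.77·1.7^0.52·exp(0.02·56-2.7900) = 0.4391
  Cl⁻ term: 0.102·438.2^0.62·exp(0.033·56+0.04·-8.6) = 19.93
  r_corr = 0.4391 + 19.93 = 20.37 μm/a

r_corr = 20.4 μm/a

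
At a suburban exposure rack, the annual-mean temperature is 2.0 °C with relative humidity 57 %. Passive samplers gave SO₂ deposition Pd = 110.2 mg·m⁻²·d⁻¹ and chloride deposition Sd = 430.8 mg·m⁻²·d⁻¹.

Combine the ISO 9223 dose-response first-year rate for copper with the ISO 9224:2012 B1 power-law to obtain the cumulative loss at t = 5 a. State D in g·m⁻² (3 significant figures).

D(5) = 16.8 g·m⁻²

copper: temperature factor f = +0.126·(-8.0) = -1.0080
  Pd branch = 0.0053·Pd^0.26·e^(0.059·RH+f) = 0.1897 μm/a
  Cl⁻ term: 0.01025·430.8^0.27·exp(0.036·57+0.049·2.0) = 0.4526
  sum: 0.1897 + 0.4526 → r_corr = 0.6423 μm/a
Power-law: D(5) = r_corr · 5^0.667
  D(5) = 0.6423 × 5^0.667 = 0.6423 × 2.926 = 1.879 μm
  Mass loss = 1.879 μm × 8.96 g/cm³ = 16.84 g·m⁻²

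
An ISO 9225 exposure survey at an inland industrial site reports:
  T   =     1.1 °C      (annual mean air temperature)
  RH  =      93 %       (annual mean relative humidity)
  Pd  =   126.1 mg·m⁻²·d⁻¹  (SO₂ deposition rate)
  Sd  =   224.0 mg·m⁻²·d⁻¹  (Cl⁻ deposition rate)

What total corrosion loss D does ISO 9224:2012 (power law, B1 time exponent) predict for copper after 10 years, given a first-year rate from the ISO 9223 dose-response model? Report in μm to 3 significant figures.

copper: f(T) = +0.126·(T−10) [T≤10 °C] = -1.1214
  Pd branch = 0.0053·Pd^0.26·e^(0.059·RH+f) = 1.467 μm/a
  Cl⁻ term: 0.01025·224.0^0.27·exp(0.036·93+0.049·1.1) = 1.327
  sum: 1.467 + 1.327 → r_corr = 2.793 μm/a
Power-law: D(10) = r_corr · 10^0.667
  D(10) = 2.793 × 10^0.667 = 2.793 × 4.645 = 12.98 μm

D(10) = 13.0 μm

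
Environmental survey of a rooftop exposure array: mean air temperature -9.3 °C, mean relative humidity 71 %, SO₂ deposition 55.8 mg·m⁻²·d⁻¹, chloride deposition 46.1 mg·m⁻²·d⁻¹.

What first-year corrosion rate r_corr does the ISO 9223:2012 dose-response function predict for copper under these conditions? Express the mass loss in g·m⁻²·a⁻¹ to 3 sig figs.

r_corr = 2.89 g·m⁻²·a⁻¹

copper: temperature factor f = +0.126·(-19.3) = -2.4318
  sulphur-dioxide contribution → 0.08741 μm/a
  chloride contribution → 0.2355 μm/a
  total first-year rate 0.323 μm/a
Convert to mass loss: 0.323 μm/a × 8.96 g/cm³ = 2.894 g·m⁻²·a⁻¹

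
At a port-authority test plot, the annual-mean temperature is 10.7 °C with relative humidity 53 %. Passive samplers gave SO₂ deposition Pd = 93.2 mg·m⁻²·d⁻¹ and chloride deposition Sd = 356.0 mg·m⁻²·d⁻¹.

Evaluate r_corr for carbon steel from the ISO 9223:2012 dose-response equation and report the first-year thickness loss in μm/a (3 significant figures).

r_corr = 86.4 μm/a

carbon steel: temperature factor f = -0.054·(0.7) = -0.0378
  sulphur-dioxide contribution → 52 μm/a
  chloride contribution → 34.35 μm/a
  total first-year rate 86.35 μm/a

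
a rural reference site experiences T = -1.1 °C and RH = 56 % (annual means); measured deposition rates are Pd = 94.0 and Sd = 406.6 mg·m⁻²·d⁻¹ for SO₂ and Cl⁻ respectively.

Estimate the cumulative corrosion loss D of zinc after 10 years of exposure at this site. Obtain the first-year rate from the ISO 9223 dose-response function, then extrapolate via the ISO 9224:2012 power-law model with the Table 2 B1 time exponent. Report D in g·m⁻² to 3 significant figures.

D(10) = 73.7 g·m⁻²

zinc: T≤10 °C ⇒ hinge +0.038·(-1.1−10) = -0.4218
  sulphur-dioxide contribution → 0.821 μm/a
  chloride contribution → 0.766 μm/a
  ⇒ r_corr(zinc) = 1.587 μm/a
Long-term exponent b (ISO 9224 Table 2, B1) = 0.813
  D(10) = 1.587 × 10^0.813 = 1.587 × 6.501 = 10.32 μm
  Mass loss = 10.32 μm × 7.14 g/cm³ = 73.66 g·m⁻²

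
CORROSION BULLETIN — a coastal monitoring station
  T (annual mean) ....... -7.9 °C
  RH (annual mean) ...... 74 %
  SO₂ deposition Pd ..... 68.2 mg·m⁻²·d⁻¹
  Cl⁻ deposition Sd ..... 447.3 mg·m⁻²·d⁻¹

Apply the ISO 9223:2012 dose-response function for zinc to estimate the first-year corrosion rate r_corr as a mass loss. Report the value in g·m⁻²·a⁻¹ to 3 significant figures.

r_corr = 12.7 g·m⁻²·a⁻¹

zinc: temperature factor f = +0.038·(-17.9) = -0.6802
  Pd branch = 0.0129·Pd^0.44·e^(0.046·RH+f) = 1.26 μm/a
  Cl⁻ term: 0.0175·447.3^0.57·exp(0.008·74+0.085·-7.9) = 0.524
  r_corr = 1.26 + 0.524 = 1.784 μm/a
Convert to mass loss: 1.784 μm/a × 7.14 g/cm³ = 12.74 g·m⁻²·a⁻¹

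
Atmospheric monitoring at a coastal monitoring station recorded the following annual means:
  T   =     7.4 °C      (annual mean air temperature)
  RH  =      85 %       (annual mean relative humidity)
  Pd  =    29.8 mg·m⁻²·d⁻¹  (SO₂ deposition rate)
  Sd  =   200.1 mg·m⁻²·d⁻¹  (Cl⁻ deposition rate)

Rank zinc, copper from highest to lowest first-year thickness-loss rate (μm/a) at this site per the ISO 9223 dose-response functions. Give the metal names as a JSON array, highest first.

zinc: T≤10 °C ⇒ hinge +0.038·(7.4−10) = -0.0988
  SO₂ term: 0.0129·29.8^0.44·exp(0.046·85-0.0988) = 2.597
  Cl⁻ term: 0.0175·200.1^0.57·exp(0.008·85+0.085·7.4) = 1.328
  sum: 2.597 + 1.328 → r_corr = 3.925 μm/a
copper: T≤10 °C ⇒ hinge +0.126·(7.4−10) = -0.3276
  Pd branch = 0.0053·Pd^0.26·e^(0.059·RH+f) = 1.391 μm/a
  Cl⁻ term: 0.01025·200.1^0.27·exp(0.036·85+0.049·7.4) = 1.314
  sum: 1.391 + 1.314 → r_corr = 2.705 μm/a
Ordering by μm/a: zinc (3.92) > copper (2.7)

["zinc", "copper"]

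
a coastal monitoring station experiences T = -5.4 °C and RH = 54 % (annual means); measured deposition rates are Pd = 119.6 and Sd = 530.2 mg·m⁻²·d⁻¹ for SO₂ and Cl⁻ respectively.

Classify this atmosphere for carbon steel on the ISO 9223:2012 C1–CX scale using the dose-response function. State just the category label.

C3

carbon steel: f(T) = +0.150·(T−10) [T≤10 °C] = -2.3100
  SO₂ term: 1.77·119.6^0.52·exp(0.02·54-2.3100) = 6.226
  Cl⁻ term: 0.102·530.2^0.62·exp(0.033·54+0.04·-5.4) = 23.87
  r_corr = 6.226 + 23.87 = 30.1 μm/a
Category bounds: 25…50 μm/a bracket r_corr ⇒ C3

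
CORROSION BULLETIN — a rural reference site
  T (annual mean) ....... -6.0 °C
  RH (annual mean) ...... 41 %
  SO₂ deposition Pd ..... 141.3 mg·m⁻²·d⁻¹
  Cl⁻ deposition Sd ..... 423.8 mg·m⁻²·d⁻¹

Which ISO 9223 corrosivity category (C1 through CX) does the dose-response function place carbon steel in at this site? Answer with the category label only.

carbon steel: temperature factor f = +0.150·(-16.0) = -2.4000
  Pd branch = 1.77·Pd^0.52·e^(0.02·RH+f) = 4.785 μm/a
  Cl⁻ term: 0.102·423.8^0.62·exp(0.033·41+0.04·-6.0) = 13.21
  r_corr = 4.785 + 13.21 = 17.99 μm/a
Category bounds: 1.3…25 μm/a bracket r_corr ⇒ C2

C2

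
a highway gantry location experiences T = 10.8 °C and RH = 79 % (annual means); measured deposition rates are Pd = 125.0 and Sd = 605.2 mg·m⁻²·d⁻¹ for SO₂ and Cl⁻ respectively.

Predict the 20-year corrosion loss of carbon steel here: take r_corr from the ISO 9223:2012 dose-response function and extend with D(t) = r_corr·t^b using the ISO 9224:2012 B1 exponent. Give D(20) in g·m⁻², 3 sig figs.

carbon steel: f(T) = -0.054·(T−10) [T>10 °C] = -0.0432
  sulphur-dioxide contribution → 101.3 μm/a
  chloride contribution → 113 μm/a
  total first-year rate 214.4 μm/a
ISO 9224: D(t) = r_corr · t^b with b = 0.523 (carbon steel, B1)
  D(20) = 214.4 × 20^0.523 = 214.4 × 4.791 = 1027 μm
  Mass loss = 1027 μm × 7.85 g/cm³ = 8063 g·m⁻²

D(20) = 8.06e+03 g·m⁻²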